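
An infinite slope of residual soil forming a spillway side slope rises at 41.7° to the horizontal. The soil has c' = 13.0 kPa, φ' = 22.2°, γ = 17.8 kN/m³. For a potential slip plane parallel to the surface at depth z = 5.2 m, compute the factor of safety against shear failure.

FS = 0.74

For an infinite slope with a slip plane parallel to the surface (no pore pressure): FS = [c' + γz cos²β tanφ'] / [γz sinβ cosβ].
γz = 17.8·5.2 = 92.56 kN/m²
Numerator = 13.0 + 92.56·cos²41.7°·tan22.2° = 13.0 + 92.56·0.5575·0.4081 = 34.057 kPa
Denominator = 92.56·sin41.7°·cos41.7° = 92.56·0.6652·0.7466 = 45.973 kPa
FS = 34.057 / 45.973 = 0.741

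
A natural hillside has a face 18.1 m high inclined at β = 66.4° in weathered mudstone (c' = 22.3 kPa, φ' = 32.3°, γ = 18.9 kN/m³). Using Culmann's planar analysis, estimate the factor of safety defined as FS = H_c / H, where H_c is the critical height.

FS = 1.17

H_c = (4c'/γ) · sinβ cosφ' / [1 − cos(β − φ')]
    = (4·22.3/18.9) · sin66.4°·cos32.3° / [1 − cos34.1°]
    = 4.720 · 0.7746 / 0.1719 = 21.26 m
FS = H_c / H = 21.26 / 18.1 = 1.175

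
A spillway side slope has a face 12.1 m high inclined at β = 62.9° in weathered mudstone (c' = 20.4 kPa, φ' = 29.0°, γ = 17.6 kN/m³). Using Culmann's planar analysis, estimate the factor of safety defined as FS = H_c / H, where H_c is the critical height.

FS = 1.76

H_c = (4c'/γ) · sinβ cosφ' / [1 − cos(β − φ')]
    = (4·20.4/17.6) · sin62.9°·cos29.0° / [1 − cos33.9°]
    = 4.636 · 0.7786 / 0.1700 = 21.24 m
FS = H_c / H = 21.24 / 12.1 = 1.755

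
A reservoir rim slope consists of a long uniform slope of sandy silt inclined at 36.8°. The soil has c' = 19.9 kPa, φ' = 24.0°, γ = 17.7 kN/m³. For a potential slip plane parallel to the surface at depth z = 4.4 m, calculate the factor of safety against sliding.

For an infinite slope with a slip plane parallel to the surface (no pore pressure): FS = [c' + γz cos²β tanφ'] / [γz sinβ cosβ].
γz = 17.7·4.4 = 77.88 kN/m²
Numerator = 19.9 + 77.88·cos²36.8°·tan24.0° = 19.9 + 77.88·0.6412·0.4452 = 42.132 kPa
Denominator = 77.88·sin36.8°·cos36.8° = 77.88·0.5990·0.8007 = 37.356 kPa
FS = 42.132 / 37.356 = 1.128

FS = 1.13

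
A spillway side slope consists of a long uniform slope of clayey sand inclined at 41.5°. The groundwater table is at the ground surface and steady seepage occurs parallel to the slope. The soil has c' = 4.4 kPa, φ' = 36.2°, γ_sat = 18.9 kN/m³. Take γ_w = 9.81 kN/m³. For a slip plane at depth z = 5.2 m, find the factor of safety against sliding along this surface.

FS = 0.49

With seepage parallel to the slope and the water table at the surface, the effective normal stress on the slip plane uses the buoyant unit weight γ' = γ_sat − γ_w while the driving shear stress uses γ_sat:
FS = [c' + γ' z cos²β tanφ'] / [γ_sat z sinβ cosβ]
γ' = 18.9 − 9.81 = 9.09 kN/m³
Numerator = 4.4 + 9.09·5.2·cos²41.5°·tan36.2° = 4.4 + 9.09·5.2·0.5609·0.7319 = 23.806 kPa
Denominator = 18.9·5.2·sin41.5°·cos41.5° = 18.9·5.2·0.6626·0.7490 = 48.774 kPa
FS = 23.806 / 48.774 = 0.488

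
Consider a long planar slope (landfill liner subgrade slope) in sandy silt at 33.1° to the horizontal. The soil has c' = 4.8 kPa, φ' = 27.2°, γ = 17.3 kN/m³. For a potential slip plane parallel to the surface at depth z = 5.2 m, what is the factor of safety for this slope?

FS = 0.90

For an infinite slope with a slip plane parallel to the surface (no pore pressure): FS = [c' + γz cos²β tanφ'] / [γz sinβ cosβ].
γz = 17.3·5.2 = 89.96 kN/m²
Numerator = 4.8 + 89.96·cos²33.1°·tan27.2° = 4.8 + 89.96·0.7018·0.5139 = 37.245 kPa
Denominator = 89.96·sin33.1°·cos33.1° = 89.96·0.5461·0.8377 = 41.155 kPa
FS = 37.245 / 41.155 = 0.905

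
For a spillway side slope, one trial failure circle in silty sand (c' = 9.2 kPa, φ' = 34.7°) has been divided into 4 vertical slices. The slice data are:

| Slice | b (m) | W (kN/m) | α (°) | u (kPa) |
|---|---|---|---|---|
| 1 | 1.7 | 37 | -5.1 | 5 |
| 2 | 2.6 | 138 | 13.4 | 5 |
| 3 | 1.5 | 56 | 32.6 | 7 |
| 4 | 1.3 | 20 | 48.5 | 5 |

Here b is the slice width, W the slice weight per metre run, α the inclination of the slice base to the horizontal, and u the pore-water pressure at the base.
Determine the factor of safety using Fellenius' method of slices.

FS = 2.77

Ordinary method of slices: FS = Σ[c'·Δl_i + (W_i cosα_i − u_i·Δl_i)·tanφ'] / Σ W_i sinα_i, with Δl_i = b_i / cosα_i.
Slice 1: Δl = 1.7/cos(-5.1°) = 1.707 m; N'_1 = 37·cos(-5.1°) − 5·1.707 = 28.3; c'Δl = 15.70; W sinα = -3.3
Slice 2: Δl = 2.6/cos13.4° = 2.673 m; N'_2 = 138·cos13.4° − 5·2.673 = 120.9; c'Δl = 24.59; W sinα = 32.0
Slice 3: Δl = 1.5/cos32.6° = 1.781 m; N'_3 = 56·cos32.6° − 7·1.781 = 34.7; c'Δl = 16.38; W sinα = 30.2
Slice 4: Δl = 1.3/cos48.5° = 1.962 m; N'_4 = 20·cos48.5° − 5·1.962 = 3.4; c'Δl = 18.05; W sinα = 15.0
Σc'Δl = 74.7 kN/m; ΣN' = 187.4 kN/m; ΣW sinα = 73.8 kN/m
Resisting = 74.7 + 187.4·tan34.7° = 74.7 + 129.7 = 204.5 kN/m
FS = 204.5 / 73.8 = 2.769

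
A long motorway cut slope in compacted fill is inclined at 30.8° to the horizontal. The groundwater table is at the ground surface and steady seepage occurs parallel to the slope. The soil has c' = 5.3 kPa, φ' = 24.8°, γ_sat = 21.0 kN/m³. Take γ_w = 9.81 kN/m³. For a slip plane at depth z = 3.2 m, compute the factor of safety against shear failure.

With seepage parallel to the slope and the water table at the surface, the effective normal stress on the slip plane uses the buoyant unit weight γ' = γ_sat − γ_w while the driving shear stress uses γ_sat:
FS = [c' + γ' z cos²β tanφ'] / [γ_sat z sinβ cosβ]
γ' = 21.0 − 9.81 = 11.19 kN/m³
Numerator = 5.3 + 11.19·3.2·cos²30.8°·tan24.8° = 5.3 + 11.19·3.2·0.7378·0.4621 = 17.508 kPa
Denominator = 21.0·3.2·sin30.8°·cos30.8° = 21.0·3.2·0.5120·0.8590 = 29.556 kPa
FS = 17.508 / 29.556 = 0.592

FS = 0.59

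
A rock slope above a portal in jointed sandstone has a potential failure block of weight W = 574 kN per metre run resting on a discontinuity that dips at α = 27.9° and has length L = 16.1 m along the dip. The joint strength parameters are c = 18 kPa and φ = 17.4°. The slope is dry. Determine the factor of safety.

Resolving the block weight along and normal to the plane and applying the Mohr–Coulomb strength on the joint:
N' = W cosα = 574·cos27.9° = 507.3 kN/m
Driving force T = W sinα = 574·sin27.9° = 268.6 kN/m
Resisting force R = c·L + N'·tanφ = 18·16.1 + 507.3·tan17.4° = 289.8 + 159.0 = 448.8 kN/m
FS = R / T = 448.8 / 268.6 = 1.671

FS = 1.67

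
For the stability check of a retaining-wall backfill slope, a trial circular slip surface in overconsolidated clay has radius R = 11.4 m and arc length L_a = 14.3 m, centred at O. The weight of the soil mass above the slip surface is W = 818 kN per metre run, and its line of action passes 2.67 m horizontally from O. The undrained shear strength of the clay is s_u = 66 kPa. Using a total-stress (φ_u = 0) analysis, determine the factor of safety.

Taking moments about the centre O, the resisting moment is provided by the undrained shear strength acting along the arc:
M_R = s_u·L_a·R = 66·14.30·11.4 = 10759.3 kN·m/m
M_D = W·d = 818·2.67 = 2184.1 kN·m/m
FS = M_R / M_D = 10759.3 / 2184.1 = 4.926

FS = 4.93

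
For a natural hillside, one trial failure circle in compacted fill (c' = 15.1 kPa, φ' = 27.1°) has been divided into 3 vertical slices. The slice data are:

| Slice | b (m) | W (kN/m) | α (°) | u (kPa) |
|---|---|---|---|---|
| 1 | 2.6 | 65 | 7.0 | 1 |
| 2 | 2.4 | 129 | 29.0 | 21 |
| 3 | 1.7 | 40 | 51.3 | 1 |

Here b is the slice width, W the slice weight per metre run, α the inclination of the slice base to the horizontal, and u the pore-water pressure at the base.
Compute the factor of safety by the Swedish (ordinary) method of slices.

FS = 1.90

Ordinary method of slices: FS = Σ[c'·Δl_i + (W_i cosα_i − u_i·Δl_i)·tanφ'] / Σ W_i sinα_i, with Δl_i = b_i / cosα_i.
Slice 1: Δl = 2.6/cos7.0° = 2.620 m; N'_1 = 65·cos7.0° − 1·2.620 = 61.9; c'Δl = 39.55; W sinα = 7.9
Slice 2: Δl = 2.4/cos29.0° = 2.744 m; N'_2 = 129·cos29.0° − 21·2.744 = 55.2; c'Δl = 41.44; W sinα = 62.5
Slice 3: Δl = 1.7/cos51.3° = 2.719 m; N'_3 = 40·cos51.3° − 1·2.719 = 22.3; c'Δl = 41.06; W sinα = 31.2
Σc'Δl = 122.0 kN/m; ΣN' = 139.4 kN/m; ΣW sinα = 101.7 kN/m
Resisting = 122.0 + 139.4·tan27.1° = 122.0 + 71.3 = 193.4 kN/m
FS = 193.4 / 101.7 = 1.902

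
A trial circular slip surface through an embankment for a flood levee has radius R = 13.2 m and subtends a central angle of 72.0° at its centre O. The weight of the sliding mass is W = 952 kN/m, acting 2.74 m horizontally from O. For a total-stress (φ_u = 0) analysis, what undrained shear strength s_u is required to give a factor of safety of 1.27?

FS = s_u·L_a·R / (W·d), so s_u = FS·W·d / (L_a·R).
Arc length L_a = R·θ = 13.2·(72.0°·π/180) = 13.2·1.2566 = 16.59 m
s_u = 1.27·952·2.74 / (16.59·13.2) = 3312.8 / 218.96 = 15.13 kPa

s_u = 15.1 kPa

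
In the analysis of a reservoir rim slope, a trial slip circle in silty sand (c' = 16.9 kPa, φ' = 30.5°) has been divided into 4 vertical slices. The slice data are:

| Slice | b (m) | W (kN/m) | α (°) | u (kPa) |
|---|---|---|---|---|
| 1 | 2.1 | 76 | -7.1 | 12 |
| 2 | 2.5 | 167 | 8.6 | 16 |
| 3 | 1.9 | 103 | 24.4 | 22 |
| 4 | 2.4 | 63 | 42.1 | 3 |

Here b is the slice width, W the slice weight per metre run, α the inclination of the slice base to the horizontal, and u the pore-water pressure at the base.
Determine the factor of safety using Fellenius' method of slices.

Ordinary method of slices: FS = Σ[c'·Δl_i + (W_i cosα_i − u_i·Δl_i)·tanφ'] / Σ W_i sinα_i, with Δl_i = b_i / cosα_i.
Slice 1: Δl = 2.1/cos(-7.1°) = 2.116 m; N'_1 = 76·cos(-7.1°) − 12·2.116 = 50.0; c'Δl = 35.76; W sinα = -9.4
Slice 2: Δl = 2.5/cos8.6° = 2.528 m; N'_2 = 167·cos8.6° − 16·2.528 = 124.7; c'Δl = 42.73; W sinα = 25.0
Slice 3: Δl = 1.9/cos24.4° = 2.086 m; N'_3 = 103·cos24.4° − 22·2.086 = 47.9; c'Δl = 35.26; W sinα = 42.5
Slice 4: Δl = 2.4/cos42.1° = 3.235 m; N'_4 = 63·cos42.1° − 3·3.235 = 37.0; c'Δl = 54.66; W sinα = 42.2
Σc'Δl = 168.4 kN/m; ΣN' = 259.6 kN/m; ΣW sinα = 100.4 kN/m
Resisting = 168.4 + 259.6·tan30.5° = 168.4 + 152.9 = 321.4 kN/m
FS = 321.4 / 100.4 = 3.202

FS = 3.20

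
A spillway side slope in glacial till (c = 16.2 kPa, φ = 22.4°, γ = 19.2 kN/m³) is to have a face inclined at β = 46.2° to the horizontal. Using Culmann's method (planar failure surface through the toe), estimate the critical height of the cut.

H_c = 26.48 m

Culmann's analysis gives the critical failure plane at α_cr = (β + φ)/2 = (46.2 + 22.4)/2 = 34.3°, and the critical height
H_c = (4c/γ) · sinβ cosφ / [1 − cos(β − φ)]
    = (4·16.2/19.2) · sin46.2°·cos22.4° / [1 − cos(23.8°)]
    = 3.375 · 0.7218·0.9245 / [1 − 0.9150]
    = 3.375 · 0.6673 / 0.0850
    = 26.48 m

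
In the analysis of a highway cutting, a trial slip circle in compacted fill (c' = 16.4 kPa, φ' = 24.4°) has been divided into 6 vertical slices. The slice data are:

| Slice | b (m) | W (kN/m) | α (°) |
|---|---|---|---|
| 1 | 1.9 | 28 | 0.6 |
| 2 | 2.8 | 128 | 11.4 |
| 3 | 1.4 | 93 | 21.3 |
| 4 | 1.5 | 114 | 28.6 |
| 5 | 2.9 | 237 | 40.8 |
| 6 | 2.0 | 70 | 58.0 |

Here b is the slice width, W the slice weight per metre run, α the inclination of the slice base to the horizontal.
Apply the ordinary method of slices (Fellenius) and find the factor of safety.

Ordinary method of slices: FS = Σ[c'·Δl_i + (W_i cosα_i)·tanφ'] / Σ W_i sinα_i, with Δl_i = b_i / cosα_i.
Slice 1: Δl = 1.9/cos0.6° = 1.900 m; N'_1 = 28·cos0.6° = 28.0; c'Δl = 31.16; W sinα = 0.3
Slice 2: Δl = 2.8/cos11.4° = 2.856 m; N'_2 = 128·cos11.4° = 125.5; c'Δl = 46.84; W sinα = 25.3
Slice 3: Δl = 1.4/cos21.3° = 1.503 m; N'_3 = 93·cos21.3° = 86.6; c'Δl = 24.64; W sinα = 33.8
Slice 4: Δl = 1.5/cos28.6° = 1.708 m; N'_4 = 114·cos28.6° = 100.1; c'Δl = 28.02; W sinα = 54.6
Slice 5: Δl = 2.9/cos40.8° = 3.831 m; N'_5 = 237·cos40.8° = 179.4; c'Δl = 62.83; W sinα = 154.9
Slice 6: Δl = 2.0/cos58.0° = 3.774 m; N'_6 = 70·cos58.0° = 37.1; c'Δl = 61.90; W sinα = 59.4
Σc'Δl = 255.4 kN/m; ΣN' = 556.7 kN/m; ΣW sinα = 328.2 kN/m
Resisting = 255.4 + 556.7·tan24.4° = 255.4 + 252.5 = 507.9 kN/m
FS = 507.9 / 328.2 = 1.548

FS = 1.55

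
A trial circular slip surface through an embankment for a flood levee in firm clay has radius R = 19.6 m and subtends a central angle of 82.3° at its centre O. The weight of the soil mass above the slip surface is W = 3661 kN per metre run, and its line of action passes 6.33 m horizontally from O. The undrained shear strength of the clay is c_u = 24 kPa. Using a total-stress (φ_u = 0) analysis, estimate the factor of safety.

FS = 0.57

Taking moments about the centre O, the resisting moment is provided by the undrained shear strength acting along the arc:
Arc length L_a = R·θ = 19.6·(82.3°·π/180) = 19.6·1.4364 = 28.15 m
M_R = c_u·L_a·R = 24·28.15·19.6 = 13243.4 kN·m/m
M_D = W·d = 3661·6.33 = 23174.1 kN·m/m
FS = M_R / M_D = 13243.4 / 23174.1 = 0.571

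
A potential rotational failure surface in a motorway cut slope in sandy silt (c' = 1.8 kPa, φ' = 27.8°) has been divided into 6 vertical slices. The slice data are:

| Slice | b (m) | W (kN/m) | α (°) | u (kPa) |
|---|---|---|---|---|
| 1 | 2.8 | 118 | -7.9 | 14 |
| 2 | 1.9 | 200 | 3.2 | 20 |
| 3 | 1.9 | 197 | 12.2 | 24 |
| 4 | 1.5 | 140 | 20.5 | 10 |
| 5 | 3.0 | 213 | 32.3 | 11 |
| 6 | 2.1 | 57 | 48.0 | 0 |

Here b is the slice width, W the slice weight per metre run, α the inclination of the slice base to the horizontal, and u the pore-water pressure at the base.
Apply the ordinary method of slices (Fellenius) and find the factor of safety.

Ordinary method of slices: FS = Σ[c'·Δl_i + (W_i cosα_i − u_i·Δl_i)·tanφ'] / Σ W_i sinα_i, with Δl_i = b_i / cosα_i.
Slice 1: Δl = 2.8/cos(-7.9°) = 2.827 m; N'_1 = 118·cos(-7.9°) − 14·2.827 = 77.3; c'Δl = 5.09; W sinα = -16.2
Slice 2: Δl = 1.9/cos3.2° = 1.903 m; N'_2 = 200·cos3.2° − 20·1.903 = 161.6; c'Δl = 3.43; W sinα = 11.2
Slice 3: Δl = 1.9/cos12.2° = 1.944 m; N'_3 = 197·cos12.2° − 24·1.944 = 145.9; c'Δl = 3.50; W sinα = 41.6
Slice 4: Δl = 1.5/cos20.5° = 1.601 m; N'_4 = 140·cos20.5° − 10·1.601 = 115.1; c'Δl = 2.88; W sinα = 49.0
Slice 5: Δl = 3.0/cos32.3° = 3.549 m; N'_5 = 213·cos32.3° − 11·3.549 = 141.0; c'Δl = 6.39; W sinα = 113.8
Slice 6: Δl = 2.1/cos48.0° = 3.138 m; N'_6 = 57·cos48.0° − 0·3.138 = 38.1; c'Δl = 5.65; W sinα = 42.4
Σc'Δl = 26.9 kN/m; ΣN' = 679.1 kN/m; ΣW sinα = 241.8 kN/m
Resisting = 26.9 + 679.1·tan27.8° = 26.9 + 358.0 = 385.0 kN/m
FS = 385.0 / 241.8 = 1.592

FS = 1.59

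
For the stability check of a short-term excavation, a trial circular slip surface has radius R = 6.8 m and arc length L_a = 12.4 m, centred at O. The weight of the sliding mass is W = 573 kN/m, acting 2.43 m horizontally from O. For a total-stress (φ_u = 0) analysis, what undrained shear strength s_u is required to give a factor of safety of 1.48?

s_u = 24.4 kPa

FS = s_u·L_a·R / (W·d), so s_u = FS·W·d / (L_a·R).
s_u = 1.48·573·2.43 / (12.40·6.8) = 2060.7 / 84.32 = 24.44 kPa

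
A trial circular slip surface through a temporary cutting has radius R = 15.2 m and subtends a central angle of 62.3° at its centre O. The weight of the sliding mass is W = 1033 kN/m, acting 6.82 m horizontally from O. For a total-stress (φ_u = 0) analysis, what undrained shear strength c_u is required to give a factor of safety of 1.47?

FS = c_u·L_a·R / (W·d), so c_u = FS·W·d / (L_a·R).
Arc length L_a = R·θ = 15.2·(62.3°·π/180) = 15.2·1.0873 = 16.53 m
c_u = 1.47·1033·6.82 / (16.53·15.2) = 10356.2 / 251.22 = 41.22 kPa

c_u = 41.2 kPa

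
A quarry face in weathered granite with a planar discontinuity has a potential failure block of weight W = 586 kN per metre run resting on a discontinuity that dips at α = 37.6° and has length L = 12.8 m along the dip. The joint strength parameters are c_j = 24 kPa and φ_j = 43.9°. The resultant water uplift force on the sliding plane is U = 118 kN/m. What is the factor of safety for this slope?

Resolving the block weight along and normal to the plane and applying the Mohr–Coulomb strength on the joint:
N' = W cosα − U = 586·cos37.6° − 118 = 346.3 kN/m
Driving force T = W sinα = 586·sin37.6° = 357.5 kN/m
Resisting force R = c_j·L + N'·tanφ_j = 24·12.8 + 346.3·tan43.9° = 307.2 + 333.2 = 640.4 kN/m
FS = R / T = 640.4 / 357.5 = 1.791

FS = 1.79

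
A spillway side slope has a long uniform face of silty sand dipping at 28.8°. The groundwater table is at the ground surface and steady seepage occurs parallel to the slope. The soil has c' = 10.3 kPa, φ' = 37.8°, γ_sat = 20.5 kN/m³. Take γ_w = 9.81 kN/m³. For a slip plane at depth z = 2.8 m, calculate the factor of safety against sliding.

FS = 1.16

With seepage parallel to the slope and the water table at the surface, the effective normal stress on the slip plane uses the buoyant unit weight γ' = γ_sat − γ_w while the driving shear stress uses γ_sat:
FS = [c' + γ' z cos²β tanφ'] / [γ_sat z sinβ cosβ]
γ' = 20.5 − 9.81 = 10.69 kN/m³
Numerator = 10.3 + 10.69·2.8·cos²28.8°·tan37.8° = 10.3 + 10.69·2.8·0.7679·0.7757 = 28.129 kPa
Denominator = 20.5·2.8·sin28.8°·cos28.8° = 20.5·2.8·0.4818·0.8763 = 24.232 kPa
FS = 28.129 / 24.232 = 1.161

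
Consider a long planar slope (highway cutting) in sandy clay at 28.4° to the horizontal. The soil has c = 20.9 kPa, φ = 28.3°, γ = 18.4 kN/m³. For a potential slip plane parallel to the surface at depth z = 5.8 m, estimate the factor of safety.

For an infinite slope with a slip plane parallel to the surface (no pore pressure): FS = [c + γz cos²β tanφ] / [γz sinβ cosβ].
γz = 18.4·5.8 = 106.72 kN/m²
Numerator = 20.9 + 106.72·cos²28.4°·tan28.3° = 20.9 + 106.72·0.7738·0.5384 = 65.364 kPa
Denominator = 106.72·sin28.4°·cos28.4° = 106.72·0.4756·0.8796 = 44.650 kPa
FS = 65.364 / 44.650 = 1.464

FS = 1.46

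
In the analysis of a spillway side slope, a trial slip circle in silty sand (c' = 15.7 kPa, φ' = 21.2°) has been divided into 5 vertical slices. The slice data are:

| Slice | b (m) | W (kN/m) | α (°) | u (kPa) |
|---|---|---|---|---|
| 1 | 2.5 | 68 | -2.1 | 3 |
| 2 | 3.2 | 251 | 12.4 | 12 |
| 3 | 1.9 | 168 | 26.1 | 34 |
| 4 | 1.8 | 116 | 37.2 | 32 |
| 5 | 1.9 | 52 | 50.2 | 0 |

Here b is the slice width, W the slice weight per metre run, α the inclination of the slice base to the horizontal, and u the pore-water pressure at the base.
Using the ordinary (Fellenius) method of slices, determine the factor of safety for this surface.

FS = 1.53

Ordinary method of slices: FS = Σ[c'·Δl_i + (W_i cosα_i − u_i·Δl_i)·tanφ'] / Σ W_i sinα_i, with Δl_i = b_i / cosα_i.
Slice 1: Δl = 2.5/cos(-2.1°) = 2.502 m; N'_1 = 68·cos(-2.1°) − 3·2.502 = 60.4; c'Δl = 39.28; W sinα = -2.5
Slice 2: Δl = 3.2/cos12.4° = 3.276 m; N'_2 = 251·cos12.4° − 12·3.276 = 205.8; c'Δl = 51.44; W sinα = 53.9
Slice 3: Δl = 1.9/cos26.1° = 2.116 m; N'_3 = 168·cos26.1° − 34·2.116 = 78.9; c'Δl = 33.22; W sinα = 73.9
Slice 4: Δl = 1.8/cos37.2° = 2.260 m; N'_4 = 116·cos37.2° − 32·2.260 = 20.1; c'Δl = 35.48; W sinα = 70.1
Slice 5: Δl = 1.9/cos50.2° = 2.968 m; N'_5 = 52·cos50.2° − 0·2.968 = 33.3; c'Δl = 46.60; W sinα = 40.0
Σc'Δl = 206.0 kN/m; ΣN' = 398.6 kN/m; ΣW sinα = 235.4 kN/m
Resisting = 206.0 + 398.6·tan21.2° = 206.0 + 154.6 = 360.6 kN/m
FS = 360.6 / 235.4 = 1.532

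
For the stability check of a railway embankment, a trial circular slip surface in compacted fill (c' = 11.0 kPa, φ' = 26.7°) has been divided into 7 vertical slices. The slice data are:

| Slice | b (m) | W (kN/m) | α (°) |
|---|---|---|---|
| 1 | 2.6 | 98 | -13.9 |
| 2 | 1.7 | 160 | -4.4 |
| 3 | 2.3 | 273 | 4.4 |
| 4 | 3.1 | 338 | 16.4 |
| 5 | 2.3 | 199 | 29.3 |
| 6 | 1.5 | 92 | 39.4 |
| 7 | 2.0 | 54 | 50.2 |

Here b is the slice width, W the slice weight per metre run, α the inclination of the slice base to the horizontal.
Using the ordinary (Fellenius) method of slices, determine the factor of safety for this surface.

FS = 2.74

Ordinary method of slices: FS = Σ[c'·Δl_i + (W_i cosα_i)·tanφ'] / Σ W_i sinα_i, with Δl_i = b_i / cosα_i.
Slice 1: Δl = 2.6/cos(-13.9°) = 2.678 m; N'_1 = 98·cos(-13.9°) = 95.1; c'Δl = 29.46; W sinα = -23.5
Slice 2: Δl = 1.7/cos(-4.4°) = 1.705 m; N'_2 = 160·cos(-4.4°) = 159.5; c'Δl = 18.76; W sinα = -12.3
Slice 3: Δl = 2.3/cos4.4° = 2.307 m; N'_3 = 273·cos4.4° = 272.2; c'Δl = 25.37; W sinα = 20.9
Slice 4: Δl = 3.1/cos16.4° = 3.231 m; N'_4 = 338·cos16.4° = 324.2; c'Δl = 35.55; W sinα = 95.4
Slice 5: Δl = 2.3/cos29.3° = 2.637 m; N'_5 = 199·cos29.3° = 173.5; c'Δl = 29.01; W sinα = 97.4
Slice 6: Δl = 1.5/cos39.4° = 1.941 m; N'_6 = 92·cos39.4° = 71.1; c'Δl = 21.35; W sinα = 58.4
Slice 7: Δl = 2.0/cos50.2° = 3.124 m; N'_7 = 54·cos50.2° = 34.6; c'Δl = 34.37; W sinα = 41.5
Σc'Δl = 193.9 kN/m; ΣN' = 1130.3 kN/m; ΣW sinα = 277.8 kN/m
Resisting = 193.9 + 1130.3·tan26.7° = 193.9 + 568.5 = 762.4 kN/m
FS = 762.4 / 277.8 = 2.744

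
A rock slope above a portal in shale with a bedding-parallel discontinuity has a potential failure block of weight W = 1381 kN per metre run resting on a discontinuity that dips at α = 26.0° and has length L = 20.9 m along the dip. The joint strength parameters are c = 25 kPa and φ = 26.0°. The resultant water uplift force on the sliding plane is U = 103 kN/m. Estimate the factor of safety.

Resolving the block weight along and normal to the plane and applying the Mohr–Coulomb strength on the joint:
N' = W cosα − U = 1381·cos26.0° − 103 = 1138.2 kN/m
Driving force T = W sinα = 1381·sin26.0° = 605.4 kN/m
Resisting force R = c·L + N'·tanφ = 25·20.9 + 1138.2·tan26.0° = 522.5 + 555.2 = 1077.7 kN/m
FS = R / T = 1077.7 / 605.4 = 1.780

FS = 1.78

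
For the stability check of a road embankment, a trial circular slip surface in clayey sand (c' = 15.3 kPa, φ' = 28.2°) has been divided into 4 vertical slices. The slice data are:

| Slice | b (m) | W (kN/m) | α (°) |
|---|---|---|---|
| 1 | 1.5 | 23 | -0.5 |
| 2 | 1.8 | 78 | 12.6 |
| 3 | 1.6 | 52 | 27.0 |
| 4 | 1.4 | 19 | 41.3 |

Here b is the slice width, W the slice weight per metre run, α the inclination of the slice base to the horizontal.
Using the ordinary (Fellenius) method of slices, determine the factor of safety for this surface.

Ordinary method of slices: FS = Σ[c'·Δl_i + (W_i cosα_i)·tanφ'] / Σ W_i sinα_i, with Δl_i = b_i / cosα_i.
Slice 1: Δl = 1.5/cos(-0.5°) = 1.500 m; N'_1 = 23·cos(-0.5°) = 23.0; c'Δl = 22.95; W sinα = -0.2
Slice 2: Δl = 1.8/cos12.6° = 1.844 m; N'_2 = 78·cos12.6° = 76.1; c'Δl = 28.22; W sinα = 17.0
Slice 3: Δl = 1.6/cos27.0° = 1.796 m; N'_3 = 52·cos27.0° = 46.3; c'Δl = 27.47; W sinα = 23.6
Slice 4: Δl = 1.4/cos41.3° = 1.864 m; N'_4 = 19·cos41.3° = 14.3; c'Δl = 28.51; W sinα = 12.5
Σc'Δl = 107.2 kN/m; ΣN' = 159.7 kN/m; ΣW sinα = 53.0 kN/m
Resisting = 107.2 + 159.7·tan28.2° = 107.2 + 85.6 = 192.8 kN/m
FS = 192.8 / 53.0 = 3.640

FS = 3.64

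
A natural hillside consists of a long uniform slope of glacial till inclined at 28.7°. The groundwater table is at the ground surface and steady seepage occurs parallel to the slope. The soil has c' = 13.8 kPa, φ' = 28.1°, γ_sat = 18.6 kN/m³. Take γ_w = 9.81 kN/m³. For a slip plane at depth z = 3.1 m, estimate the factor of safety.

FS = 1.03

With seepage parallel to the slope and the water table at the surface, the effective normal stress on the slip plane uses the buoyant unit weight γ' = γ_sat − γ_w while the driving shear stress uses γ_sat:
FS = [c' + γ' z cos²β tanφ'] / [γ_sat z sinβ cosβ]
γ' = 18.6 − 9.81 = 8.79 kN/m³
Numerator = 13.8 + 8.79·3.1·cos²28.7°·tan28.1° = 13.8 + 8.79·3.1·0.7694·0.5340 = 24.994 kPa
Denominator = 18.6·3.1·sin28.7°·cos28.7° = 18.6·3.1·0.4802·0.8771 = 24.288 kPa
FS = 24.994 / 24.288 = 1.029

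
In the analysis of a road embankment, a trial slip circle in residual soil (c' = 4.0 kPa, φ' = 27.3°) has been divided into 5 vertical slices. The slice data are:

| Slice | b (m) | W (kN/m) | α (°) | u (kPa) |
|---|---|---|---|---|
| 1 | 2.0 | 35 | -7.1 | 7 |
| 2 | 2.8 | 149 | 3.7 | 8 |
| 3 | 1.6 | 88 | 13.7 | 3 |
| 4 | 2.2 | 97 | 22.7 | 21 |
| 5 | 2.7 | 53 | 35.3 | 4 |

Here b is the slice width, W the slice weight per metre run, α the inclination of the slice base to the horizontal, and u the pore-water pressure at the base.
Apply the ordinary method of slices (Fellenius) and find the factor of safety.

FS = 2.14

Ordinary method of slices: FS = Σ[c'·Δl_i + (W_i cosα_i − u_i·Δl_i)·tanφ'] / Σ W_i sinα_i, with Δl_i = b_i / cosα_i.
Slice 1: Δl = 2.0/cos(-7.1°) = 2.015 m; N'_1 = 35·cos(-7.1°) − 7·2.015 = 20.6; c'Δl = 8.06; W sinα = -4.3
Slice 2: Δl = 2.8/cos3.7° = 2.806 m; N'_2 = 149·cos3.7° − 8·2.806 = 126.2; c'Δl = 11.22; W sinα = 9.6
Slice 3: Δl = 1.6/cos13.7° = 1.647 m; N'_3 = 88·cos13.7° − 3·1.647 = 80.6; c'Δl = 6.59; W sinα = 20.8
Slice 4: Δl = 2.2/cos22.7° = 2.385 m; N'_4 = 97·cos22.7° − 21·2.385 = 39.4; c'Δl = 9.54; W sinα = 37.4
Slice 5: Δl = 2.7/cos35.3° = 3.308 m; N'_5 = 53·cos35.3° − 4·3.308 = 30.0; c'Δl = 13.23; W sinα = 30.6
Σc'Δl = 48.6 kN/m; ΣN' = 296.9 kN/m; ΣW sinα = 94.2 kN/m
Resisting = 48.6 + 296.9·tan27.3° = 48.6 + 153.2 = 201.9 kN/m
FS = 201.9 / 94.2 = 2.143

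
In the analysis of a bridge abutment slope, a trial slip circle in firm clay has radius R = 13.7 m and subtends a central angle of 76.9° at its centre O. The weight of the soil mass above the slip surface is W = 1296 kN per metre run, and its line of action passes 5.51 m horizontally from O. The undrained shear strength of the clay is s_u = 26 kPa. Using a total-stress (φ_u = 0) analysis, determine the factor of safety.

Taking moments about the centre O, the resisting moment is provided by the undrained shear strength acting along the arc:
Arc length L_a = R·θ = 13.7·(76.9°·π/180) = 13.7·1.3422 = 18.39 m
M_R = s_u·L_a·R = 26·18.39·13.7 = 6549.7 kN·m/m
M_D = W·d = 1296·5.51 = 7141.0 kN·m/m
FS = M_R / M_D = 6549.7 / 7141.0 = 0.917

FS = 0.92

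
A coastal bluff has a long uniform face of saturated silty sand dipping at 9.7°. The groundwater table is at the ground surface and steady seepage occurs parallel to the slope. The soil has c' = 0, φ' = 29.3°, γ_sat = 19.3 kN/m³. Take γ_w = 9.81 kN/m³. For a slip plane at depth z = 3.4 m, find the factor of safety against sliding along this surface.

FS = 1.61

With seepage parallel to the slope and the water table at the surface, the effective normal stress on the slip plane uses the buoyant unit weight γ' = γ_sat − γ_w while the driving shear stress uses γ_sat:
FS = [c' + γ' z cos²β tanφ'] / [γ_sat z sinβ cosβ]
(For c' = 0 this reduces to FS = (γ'/γ_sat)·tanφ'/tanβ.)
γ' = 19.3 − 9.81 = 9.49 kN/m³
Numerator = 0.0 + 9.49·3.4·cos²9.7°·tan29.3° = 0.0 + 9.49·3.4·0.9716·0.5612 = 17.593 kPa
Denominator = 19.3·3.4·sin9.7°·cos9.7° = 19.3·3.4·0.1685·0.9857 = 10.898 kPa
FS = 17.593 / 10.898 = 1.614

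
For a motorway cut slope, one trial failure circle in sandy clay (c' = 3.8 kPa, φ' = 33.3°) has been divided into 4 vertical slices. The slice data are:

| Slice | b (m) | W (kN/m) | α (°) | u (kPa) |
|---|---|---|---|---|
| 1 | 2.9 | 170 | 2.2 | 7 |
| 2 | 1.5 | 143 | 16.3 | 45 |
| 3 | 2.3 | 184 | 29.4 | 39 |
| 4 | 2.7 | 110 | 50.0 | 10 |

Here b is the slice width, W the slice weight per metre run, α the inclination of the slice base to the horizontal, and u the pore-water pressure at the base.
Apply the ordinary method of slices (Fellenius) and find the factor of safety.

FS = 1.09

Ordinary method of slices: FS = Σ[c'·Δl_i + (W_i cosα_i − u_i·Δl_i)·tanφ'] / Σ W_i sinα_i, with Δl_i = b_i / cosα_i.
Slice 1: Δl = 2.9/cos2.2° = 2.902 m; N'_1 = 170·cos2.2° − 7·2.902 = 149.6; c'Δl = 11.03; W sinα = 6.5
Slice 2: Δl = 1.5/cos16.3° = 1.563 m; N'_2 = 143·cos16.3° − 45·1.563 = 66.9; c'Δl = 5.94; W sinα = 40.1
Slice 3: Δl = 2.3/cos29.4° = 2.640 m; N'_3 = 184·cos29.4° − 39·2.640 = 57.3; c'Δl = 10.03; W sinα = 90.3
Slice 4: Δl = 2.7/cos50.0° = 4.200 m; N'_4 = 110·cos50.0° − 10·4.200 = 28.7; c'Δl = 15.96; W sinα = 84.3
Σc'Δl = 43.0 kN/m; ΣN' = 302.5 kN/m; ΣW sinα = 221.3 kN/m
Resisting = 43.0 + 302.5·tan33.3° = 43.0 + 198.7 = 241.7 kN/m
FS = 241.7 / 221.3 = 1.092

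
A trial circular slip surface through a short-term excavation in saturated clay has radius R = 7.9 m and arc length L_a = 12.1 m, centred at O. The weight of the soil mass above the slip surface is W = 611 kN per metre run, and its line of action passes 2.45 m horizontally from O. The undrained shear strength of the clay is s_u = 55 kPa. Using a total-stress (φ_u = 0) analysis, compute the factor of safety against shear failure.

Taking moments about the centre O, the resisting moment is provided by the undrained shear strength acting along the arc:
M_R = s_u·L_a·R = 55·12.10·7.9 = 5257.4 kN·m/m
M_D = W·d = 611·2.45 = 1497.0 kN·m/m
FS = M_R / M_D = 5257.4 / 1497.0 = 3.512

FS = 3.51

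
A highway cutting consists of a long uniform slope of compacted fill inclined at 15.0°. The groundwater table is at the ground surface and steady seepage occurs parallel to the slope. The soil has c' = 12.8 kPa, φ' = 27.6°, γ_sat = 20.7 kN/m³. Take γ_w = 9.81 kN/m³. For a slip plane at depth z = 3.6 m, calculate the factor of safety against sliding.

With seepage parallel to the slope and the water table at the surface, the effective normal stress on the slip plane uses the buoyant unit weight γ' = γ_sat − γ_w while the driving shear stress uses γ_sat:
FS = [c' + γ' z cos²β tanφ'] / [γ_sat z sinβ cosβ]
γ' = 20.7 − 9.81 = 10.89 kN/m³
Numerator = 12.8 + 10.89·3.6·cos²15.0°·tan27.6° = 12.8 + 10.89·3.6·0.9330·0.5228 = 31.922 kPa
Denominator = 20.7·3.6·sin15.0°·cos15.0° = 20.7·3.6·0.2588·0.9659 = 18.630 kPa
FS = 31.922 / 18.630 = 1.713

FS = 1.71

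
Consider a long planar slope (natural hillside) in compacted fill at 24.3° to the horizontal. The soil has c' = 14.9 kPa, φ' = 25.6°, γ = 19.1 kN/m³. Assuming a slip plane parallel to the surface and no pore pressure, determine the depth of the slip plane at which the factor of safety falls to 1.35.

Setting FS = 1.35 in FS = [c' + γz cos²β tanφ'] / [γz sinβ cosβ] and solving for z:
z = c' / [γ cosβ (FS·sinβ − cosβ·tanφ')]
  = 14.9 / [19.1·cos24.3°·(1.35·sin24.3° − cos24.3°·tan25.6°)]
  = 14.9 / [19.1·0.9114·(1.35·0.4115 − 0.9114·0.4791)]
  = 14.9 / 2.0693 = 7.200 m

z = 7.20 m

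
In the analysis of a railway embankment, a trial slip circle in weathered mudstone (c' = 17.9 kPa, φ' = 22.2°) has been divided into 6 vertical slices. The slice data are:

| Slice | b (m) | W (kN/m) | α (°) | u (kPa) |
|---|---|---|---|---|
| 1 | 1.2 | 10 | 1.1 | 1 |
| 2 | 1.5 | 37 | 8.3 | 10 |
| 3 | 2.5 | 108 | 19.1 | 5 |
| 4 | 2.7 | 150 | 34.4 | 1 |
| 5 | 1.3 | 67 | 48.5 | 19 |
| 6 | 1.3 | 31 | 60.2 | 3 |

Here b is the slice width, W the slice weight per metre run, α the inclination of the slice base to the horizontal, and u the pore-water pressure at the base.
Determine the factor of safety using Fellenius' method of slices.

Ordinary method of slices: FS = Σ[c'·Δl_i + (W_i cosα_i − u_i·Δl_i)·tanφ'] / Σ W_i sinα_i, with Δl_i = b_i / cosα_i.
Slice 1: Δl = 1.2/cos1.1° = 1.200 m; N'_1 = 10·cos1.1° − 1·1.200 = 8.8; c'Δl = 21.48; W sinα = 0.2
Slice 2: Δl = 1.5/cos8.3° = 1.516 m; N'_2 = 37·cos8.3° − 10·1.516 = 21.5; c'Δl = 27.13; W sinα = 5.3
Slice 3: Δl = 2.5/cos19.1° = 2.646 m; N'_3 = 108·cos19.1° − 5·2.646 = 88.8; c'Δl = 47.36; W sinα = 35.3
Slice 4: Δl = 2.7/cos34.4° = 3.272 m; N'_4 = 150·cos34.4° − 1·3.272 = 120.5; c'Δl = 58.57; W sinα = 84.7
Slice 5: Δl = 1.3/cos48.5° = 1.962 m; N'_5 = 67·cos48.5° − 19·1.962 = 7.1; c'Δl = 35.12; W sinα = 50.2
Slice 6: Δl = 1.3/cos60.2° = 2.616 m; N'_6 = 31·cos60.2° − 3·2.616 = 7.6; c'Δl = 46.82; W sinα = 26.9
Σc'Δl = 236.5 kN/m; ΣN' = 254.3 kN/m; ΣW sinα = 202.7 kN/m
Resisting = 236.5 + 254.3·tan22.2° = 236.5 + 103.8 = 340.2 kN/m
FS = 340.2 / 202.7 = 1.679

FS = 1.68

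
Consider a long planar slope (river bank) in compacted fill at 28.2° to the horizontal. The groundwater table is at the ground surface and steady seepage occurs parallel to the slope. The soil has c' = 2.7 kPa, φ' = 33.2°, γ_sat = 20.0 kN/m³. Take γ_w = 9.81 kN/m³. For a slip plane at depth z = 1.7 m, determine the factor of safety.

With seepage parallel to the slope and the water table at the surface, the effective normal stress on the slip plane uses the buoyant unit weight γ' = γ_sat − γ_w while the driving shear stress uses γ_sat:
FS = [c' + γ' z cos²β tanφ'] / [γ_sat z sinβ cosβ]
γ' = 20.0 − 9.81 = 10.19 kN/m³
Numerator = 2.7 + 10.19·1.7·cos²28.2°·tan33.2° = 2.7 + 10.19·1.7·0.7767·0.6544 = 11.505 kPa
Denominator = 20.0·1.7·sin28.2°·cos28.2° = 20.0·1.7·0.4726·0.8813 = 14.160 kPa
FS = 11.505 / 14.160 = 0.812

FS = 0.81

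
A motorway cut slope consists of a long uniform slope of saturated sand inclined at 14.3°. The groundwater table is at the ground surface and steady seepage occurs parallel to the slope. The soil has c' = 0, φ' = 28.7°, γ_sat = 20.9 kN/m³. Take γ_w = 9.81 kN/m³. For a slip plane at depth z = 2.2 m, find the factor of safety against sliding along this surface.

FS = 1.14

With seepage parallel to the slope and the water table at the surface, the effective normal stress on the slip plane uses the buoyant unit weight γ' = γ_sat − γ_w while the driving shear stress uses γ_sat:
FS = [c' + γ' z cos²β tanφ'] / [γ_sat z sinβ cosβ]
(For c' = 0 this reduces to FS = (γ'/γ_sat)·tanφ'/tanβ.)
γ' = 20.9 − 9.81 = 11.09 kN/m³
Numerator = 0.0 + 11.09·2.2·cos²14.3°·tan28.7° = 0.0 + 11.09·2.2·0.9390·0.5475 = 12.543 kPa
Denominator = 20.9·2.2·sin14.3°·cos14.3° = 20.9·2.2·0.2470·0.9690 = 11.005 kPa
FS = 12.543 / 11.005 = 1.140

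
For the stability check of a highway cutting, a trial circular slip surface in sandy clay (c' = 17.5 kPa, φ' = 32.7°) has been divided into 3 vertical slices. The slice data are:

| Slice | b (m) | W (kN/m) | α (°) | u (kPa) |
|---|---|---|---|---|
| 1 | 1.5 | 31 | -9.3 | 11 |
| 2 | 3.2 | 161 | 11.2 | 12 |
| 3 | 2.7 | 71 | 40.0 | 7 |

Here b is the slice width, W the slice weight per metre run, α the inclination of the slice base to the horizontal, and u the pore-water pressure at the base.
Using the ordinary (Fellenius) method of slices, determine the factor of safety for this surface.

Ordinary method of slices: FS = Σ[c'·Δl_i + (W_i cosα_i − u_i·Δl_i)·tanφ'] / Σ W_i sinα_i, with Δl_i = b_i / cosα_i.
Slice 1: Δl = 1.5/cos(-9.3°) = 1.520 m; N'_1 = 31·cos(-9.3°) − 11·1.520 = 13.9; c'Δl = 26.60; W sinα = -5.0
Slice 2: Δl = 3.2/cos11.2° = 3.262 m; N'_2 = 161·cos11.2° − 12·3.262 = 118.8; c'Δl = 57.09; W sinα = 31.3
Slice 3: Δl = 2.7/cos40.0° = 3.525 m; N'_3 = 71·cos40.0° − 7·3.525 = 29.7; c'Δl = 61.68; W sinα = 45.6
Σc'Δl = 145.4 kN/m; ΣN' = 162.4 kN/m; ΣW sinα = 71.9 kN/m
Resisting = 145.4 + 162.4·tan32.7° = 145.4 + 104.2 = 249.6 kN/m
FS = 249.6 / 71.9 = 3.472

FS = 3.47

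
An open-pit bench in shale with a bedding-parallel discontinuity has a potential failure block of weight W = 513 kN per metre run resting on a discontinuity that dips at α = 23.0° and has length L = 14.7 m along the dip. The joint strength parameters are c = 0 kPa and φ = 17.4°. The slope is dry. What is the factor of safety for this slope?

FS = 0.74

Resolving the block weight along and normal to the plane and applying the Mohr–Coulomb strength on the joint:
N' = W cosα = 513·cos23.0° = 472.2 kN/m
Driving force T = W sinα = 513·sin23.0° = 200.4 kN/m
Resisting force R = c·L + N'·tanφ = 0·14.7 + 472.2·tan17.4° = 0.0 + 148.0 = 148.0 kN/m
FS = R / T = 148.0 / 200.4 = 0.738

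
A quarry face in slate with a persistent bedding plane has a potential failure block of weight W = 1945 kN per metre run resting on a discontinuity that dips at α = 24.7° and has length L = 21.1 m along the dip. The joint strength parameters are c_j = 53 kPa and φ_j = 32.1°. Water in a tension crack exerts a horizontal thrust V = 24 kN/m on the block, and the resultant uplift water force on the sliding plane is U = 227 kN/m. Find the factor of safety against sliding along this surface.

Resolving the block weight along and normal to the plane and applying the Mohr–Coulomb strength on the joint:
N' = W cosα − U − V sinα = 1945·cos24.7° − 227 − 24·sin24.7° = 1530.0 kN/m
Driving force T = W sinα + V cosα = 1945·sin24.7° + 24·cos24.7° = 834.6 kN/m
Resisting force R = c_j·L + N'·tanφ_j = 53·21.1 + 1530.0·tan32.1° = 1118.3 + 959.8 = 2078.1 kN/m
FS = R / T = 2078.1 / 834.6 = 2.490

FS = 2.49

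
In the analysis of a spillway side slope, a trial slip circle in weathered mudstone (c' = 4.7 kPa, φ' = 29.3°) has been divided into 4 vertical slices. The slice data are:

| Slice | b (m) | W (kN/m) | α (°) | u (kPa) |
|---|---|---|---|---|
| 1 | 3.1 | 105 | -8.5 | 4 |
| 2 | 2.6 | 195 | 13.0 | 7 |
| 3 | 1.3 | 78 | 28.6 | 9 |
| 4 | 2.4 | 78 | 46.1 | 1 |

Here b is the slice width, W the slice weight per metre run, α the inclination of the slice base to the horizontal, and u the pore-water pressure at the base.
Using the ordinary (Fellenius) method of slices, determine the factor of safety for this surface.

Ordinary method of slices: FS = Σ[c'·Δl_i + (W_i cosα_i − u_i·Δl_i)·tanφ'] / Σ W_i sinα_i, with Δl_i = b_i / cosα_i.
Slice 1: Δl = 3.1/cos(-8.5°) = 3.134 m; N'_1 = 105·cos(-8.5°) − 4·3.134 = 91.3; c'Δl = 14.73; W sinα = -15.5
Slice 2: Δl = 2.6/cos13.0° = 2.668 m; N'_2 = 195·cos13.0° − 7·2.668 = 171.3; c'Δl = 12.54; W sinα = 43.9
Slice 3: Δl = 1.3/cos28.6° = 1.481 m; N'_3 = 78·cos28.6° − 9·1.481 = 55.2; c'Δl = 6.96; W sinα = 37.3
Slice 4: Δl = 2.4/cos46.1° = 3.461 m; N'_4 = 78·cos46.1° − 1·3.461 = 50.6; c'Δl = 16.27; W sinα = 56.2
Σc'Δl = 50.5 kN/m; ΣN' = 368.4 kN/m; ΣW sinα = 121.9 kN/m
Resisting = 50.5 + 368.4·tan29.3° = 50.5 + 206.7 = 257.2 kN/m
FS = 257.2 / 121.9 = 2.111

FS = 2.11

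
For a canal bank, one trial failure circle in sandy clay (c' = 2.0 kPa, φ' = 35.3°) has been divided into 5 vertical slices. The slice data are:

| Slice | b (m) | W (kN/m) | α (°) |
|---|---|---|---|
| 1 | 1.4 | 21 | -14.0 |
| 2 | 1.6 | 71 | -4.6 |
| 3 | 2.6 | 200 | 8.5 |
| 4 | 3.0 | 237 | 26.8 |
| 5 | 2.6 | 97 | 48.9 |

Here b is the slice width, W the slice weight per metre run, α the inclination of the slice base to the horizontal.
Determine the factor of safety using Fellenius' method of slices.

FS = 2.14

Ordinary method of slices: FS = Σ[c'·Δl_i + (W_i cosα_i)·tanφ'] / Σ W_i sinα_i, with Δl_i = b_i / cosα_i.
Slice 1: Δl = 1.4/cos(-14.0°) = 1.443 m; N'_1 = 21·cos(-14.0°) = 20.4; c'Δl = 2.89; W sinα = -5.1
Slice 2: Δl = 1.6/cos(-4.6°) = 1.605 m; N'_2 = 71·cos(-4.6°) = 70.8; c'Δl = 3.21; W sinα = -5.7
Slice 3: Δl = 2.6/cos8.5° = 2.629 m; N'_3 = 200·cos8.5° = 197.8; c'Δl = 5.26; W sinα = 29.6
Slice 4: Δl = 3.0/cos26.8° = 3.361 m; N'_4 = 237·cos26.8° = 211.5; c'Δl = 6.72; W sinα = 106.9
Slice 5: Δl = 2.6/cos48.9° = 3.955 m; N'_5 = 97·cos48.9° = 63.8; c'Δl = 7.91; W sinα = 73.1
Σc'Δl = 26.0 kN/m; ΣN' = 564.3 kN/m; ΣW sinα = 198.7 kN/m
Resisting = 26.0 + 564.3·tan35.3° = 26.0 + 399.5 = 425.5 kN/m
FS = 425.5 / 198.7 = 2.141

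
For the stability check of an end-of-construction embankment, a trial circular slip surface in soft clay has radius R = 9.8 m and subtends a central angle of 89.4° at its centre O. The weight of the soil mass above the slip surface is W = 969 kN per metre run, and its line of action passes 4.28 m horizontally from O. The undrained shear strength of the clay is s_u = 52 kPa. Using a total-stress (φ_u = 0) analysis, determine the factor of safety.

FS = 1.88

Taking moments about the centre O, the resisting moment is provided by the undrained shear strength acting along the arc:
Arc length L_a = R·θ = 9.8·(89.4°·π/180) = 9.8·1.5603 = 15.29 m
M_R = s_u·L_a·R = 52·15.29·9.8 = 7792.4 kN·m/m
M_D = W·d = 969·4.28 = 4147.3 kN·m/m
FS = M_R / M_D = 7792.4 / 4147.3 = 1.879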